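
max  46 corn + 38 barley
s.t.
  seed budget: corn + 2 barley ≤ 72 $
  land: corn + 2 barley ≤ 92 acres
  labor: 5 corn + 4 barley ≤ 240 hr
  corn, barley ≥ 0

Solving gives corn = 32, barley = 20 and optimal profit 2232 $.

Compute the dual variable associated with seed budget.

Binding: seed budget and labor. Non-binding: land (20 unused).
Since land is not tight, its dual is 0.
Dual feasibility on the basic columns requires 1·y_seed budget + 5·y_labor = 46, 2·y_seed budget + 4·y_labor = 38.
Solving: y_seed budget = 1, y_labor = 9.
Shadow price of seed budget = 1.

1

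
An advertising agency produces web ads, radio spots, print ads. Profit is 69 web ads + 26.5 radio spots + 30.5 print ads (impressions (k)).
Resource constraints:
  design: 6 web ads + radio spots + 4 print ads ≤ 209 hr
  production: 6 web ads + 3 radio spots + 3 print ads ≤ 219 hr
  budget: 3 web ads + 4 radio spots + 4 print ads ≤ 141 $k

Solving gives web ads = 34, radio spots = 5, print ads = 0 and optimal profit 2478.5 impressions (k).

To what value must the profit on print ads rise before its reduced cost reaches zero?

Binding: design and production. Non-binding: budget (19 unused).
Slack constraints have shadow price 0 (complementary slackness).
Dual feasibility on the basic columns requires 6·y_design + 6·y_production = 69, 1·y_design + 3·y_production = 26.5.
→ y_design = 4 and y_production = 7.5.
print ads enters the basis when its profit ≥ yᵀa₃ = 4·4 + 7.5·3 = 38.5.

38.5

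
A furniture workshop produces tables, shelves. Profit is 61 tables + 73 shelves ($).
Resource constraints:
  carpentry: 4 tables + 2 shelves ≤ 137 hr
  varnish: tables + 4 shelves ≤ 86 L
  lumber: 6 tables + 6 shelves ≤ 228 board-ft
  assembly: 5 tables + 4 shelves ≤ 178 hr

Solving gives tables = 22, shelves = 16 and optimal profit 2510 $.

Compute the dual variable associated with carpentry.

At the optimum: carpentry uses 120 of 137 (slack = 17); varnish uses 86 of 86 (binding); lumber uses 228 of 228 (binding); assembly uses 174 of 178 (slack = 4).
Since carpentry, assembly are not tight, their duals are 0.
Dual feasibility on the basic columns requires 1·y_varnish + 6·y_lumber = 61, 4·y_varnish + 6·y_lumber = 73.
→ y_varnish = 4 and y_lumber = 9.5.
Shadow price of carpentry = 0.

0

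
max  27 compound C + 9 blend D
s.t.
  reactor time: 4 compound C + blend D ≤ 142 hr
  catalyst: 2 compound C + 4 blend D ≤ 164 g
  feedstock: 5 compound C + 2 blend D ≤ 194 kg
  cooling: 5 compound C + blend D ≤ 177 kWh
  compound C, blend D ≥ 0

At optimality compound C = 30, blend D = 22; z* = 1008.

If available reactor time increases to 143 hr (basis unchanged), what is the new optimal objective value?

1011

Binding: reactor time and feedstock. Non-binding: catalyst (16 unused), cooling (5 unused).
By complementary slackness, y = 0 for the non-binding constraints.
Dual feasibility on the basic columns requires 4·y_reactor time + 5·y_feedstock = 27, 1·y_reactor time + 2·y_feedstock = 9.
Solving: y_reactor time = 3, y_feedstock = 3.
Δz = y_reactor time·Δb = 3 × (1) = 3, so new z* = 1008 + 3 = 1011.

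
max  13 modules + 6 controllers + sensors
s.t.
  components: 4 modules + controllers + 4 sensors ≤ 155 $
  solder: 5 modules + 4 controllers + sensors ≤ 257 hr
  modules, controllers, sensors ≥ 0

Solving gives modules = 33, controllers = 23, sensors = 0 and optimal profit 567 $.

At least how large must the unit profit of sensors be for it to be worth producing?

Both components and solder are binding at x*.
The binding rows give the dual system: 4·y_components + 5·y_solder = 13 and 1·y_components + 4·y_solder = 6.
This yields shadow prices y_components = 2, y_solder = 1.
sensors enters the basis when its profit ≥ yᵀa₃ = 2·4 + 1·1 = 9.

9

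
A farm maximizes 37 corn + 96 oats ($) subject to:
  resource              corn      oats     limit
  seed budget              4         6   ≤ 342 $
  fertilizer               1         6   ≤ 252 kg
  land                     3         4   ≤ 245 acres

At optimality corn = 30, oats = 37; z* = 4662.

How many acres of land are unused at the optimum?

7

land used = 3·30 + 4·37 = 238; slack = 245 − 238 = 7.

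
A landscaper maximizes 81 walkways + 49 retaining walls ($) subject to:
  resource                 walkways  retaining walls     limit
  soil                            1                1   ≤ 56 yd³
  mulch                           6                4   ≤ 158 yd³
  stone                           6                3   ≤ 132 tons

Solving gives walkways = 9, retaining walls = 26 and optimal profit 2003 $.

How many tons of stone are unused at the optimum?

0

stone used = 6·9 + 3·26 = 132; slack = 132 − 132 = 0.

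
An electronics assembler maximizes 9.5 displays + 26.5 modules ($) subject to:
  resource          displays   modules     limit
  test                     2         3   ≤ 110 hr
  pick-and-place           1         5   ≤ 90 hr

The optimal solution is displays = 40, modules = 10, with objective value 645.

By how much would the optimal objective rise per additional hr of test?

Check each constraint at x*: test 110/110 (tight); pick-and-place 90/90 (tight).
The binding rows give the dual system: 2·y_test + 1·y_pick-and-place = 9.5 and 3·y_test + 5·y_pick-and-place = 26.5.
→ y_test = 3 and y_pick-and-place = 3.5.
Shadow price of test = 3.

3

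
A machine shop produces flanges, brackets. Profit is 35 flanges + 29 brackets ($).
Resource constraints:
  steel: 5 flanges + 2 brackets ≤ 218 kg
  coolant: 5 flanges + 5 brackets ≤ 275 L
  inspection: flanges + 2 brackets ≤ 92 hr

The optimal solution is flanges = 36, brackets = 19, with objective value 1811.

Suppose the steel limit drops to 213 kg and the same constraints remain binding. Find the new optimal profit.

1801

At the optimum: steel uses 218 of 218 (binding); coolant uses 275 of 275 (binding); inspection uses 74 of 92 (slack = 18).
Since inspection is not tight, its dual is 0.
From A_Bᵀ y = c: 5·y_steel + 5·y_coolant = 35; 2·y_steel + 5·y_coolant = 29.
Solving: y_steel = 2, y_coolant = 5.
Δz = y_steel·Δb = 2 × (-5) = -10, so new z* = 1811 − 10 = 1801.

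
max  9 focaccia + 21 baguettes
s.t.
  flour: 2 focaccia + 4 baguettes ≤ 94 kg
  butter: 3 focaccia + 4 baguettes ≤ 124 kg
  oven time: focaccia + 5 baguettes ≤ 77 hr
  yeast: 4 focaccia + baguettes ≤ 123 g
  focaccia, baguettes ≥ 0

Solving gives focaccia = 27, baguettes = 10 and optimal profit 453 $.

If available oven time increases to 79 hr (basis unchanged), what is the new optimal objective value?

Check each constraint at x*: flour 94/94 (tight); butter 121/124 (slack 3); oven time 77/77 (tight); yeast 118/123 (slack 5).
Since butter, yeast are not tight, their duals are 0.
The binding rows give the dual system: 2·y_flour + 1·y_oven time = 9 and 4·y_flour + 5·y_oven time = 21.
Solving: y_flour = 4, y_oven time = 1.
Δz = y_oven time·Δb = 1 × (2) = 2, so new z* = 453 + 2 = 455.

455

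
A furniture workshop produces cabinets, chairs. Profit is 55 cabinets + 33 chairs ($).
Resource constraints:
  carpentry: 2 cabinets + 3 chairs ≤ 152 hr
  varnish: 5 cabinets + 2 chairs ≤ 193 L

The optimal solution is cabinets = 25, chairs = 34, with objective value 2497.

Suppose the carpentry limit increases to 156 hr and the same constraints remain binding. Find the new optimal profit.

At the optimum: carpentry uses 152 of 152 (binding); varnish uses 193 of 193 (binding).
The binding rows give the dual system: 2·y_carpentry + 5·y_varnish = 55 and 3·y_carpentry + 2·y_varnish = 33.
This yields shadow prices y_carpentry = 5, y_varnish = 9.
Δz = y_carpentry·Δb = 5 × (4) = 20, so new z* = 2497 + 20 = 2517.

2517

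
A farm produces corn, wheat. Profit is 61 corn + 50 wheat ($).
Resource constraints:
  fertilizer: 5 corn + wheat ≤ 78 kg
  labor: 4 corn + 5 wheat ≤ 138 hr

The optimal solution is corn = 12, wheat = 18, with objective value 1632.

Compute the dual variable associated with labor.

9

At the optimum: fertilizer uses 78 of 78 (binding); labor uses 138 of 138 (binding).
From A_Bᵀ y = c: 5·y_fertilizer + 4·y_labor = 61; 1·y_fertilizer + 5·y_labor = 50.
Solving: y_fertilizer = 5, y_labor = 9.
Shadow price of labor = 9.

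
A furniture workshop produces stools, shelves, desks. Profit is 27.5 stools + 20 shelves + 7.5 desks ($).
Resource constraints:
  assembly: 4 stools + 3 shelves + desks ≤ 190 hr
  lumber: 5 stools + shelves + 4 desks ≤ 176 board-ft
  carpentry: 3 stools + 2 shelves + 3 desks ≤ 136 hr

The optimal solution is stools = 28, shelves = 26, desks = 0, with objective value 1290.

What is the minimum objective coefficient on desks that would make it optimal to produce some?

12.5

Check each constraint at x*: assembly 190/190 (tight); lumber 166/176 (slack 10); carpentry 136/136 (tight).
By complementary slackness, y = 0 for the non-binding constraint.
From A_Bᵀ y = c: 4·y_assembly + 3·y_carpentry = 27.5; 3·y_assembly + 2·y_carpentry = 20.
→ y_assembly = 5 and y_carpentry = 2.5.
desks enters the basis when its profit ≥ yᵀa₃ = 5·1 + 2.5·3 = 12.5.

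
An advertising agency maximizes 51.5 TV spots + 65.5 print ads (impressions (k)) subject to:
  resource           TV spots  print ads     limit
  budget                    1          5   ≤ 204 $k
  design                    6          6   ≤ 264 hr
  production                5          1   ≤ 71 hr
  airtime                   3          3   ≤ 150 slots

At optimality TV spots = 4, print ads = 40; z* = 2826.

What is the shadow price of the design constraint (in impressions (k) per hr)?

8

Binding: budget and design. Non-binding: production (11 unused), airtime (18 unused).
Since production, airtime are not tight, their duals are 0.
Dual feasibility on the basic columns requires 1·y_budget + 6·y_design = 51.5, 5·y_budget + 6·y_design = 65.5.
This yields shadow prices y_budget = 3.5, y_design = 8.
Shadow price of design = 8.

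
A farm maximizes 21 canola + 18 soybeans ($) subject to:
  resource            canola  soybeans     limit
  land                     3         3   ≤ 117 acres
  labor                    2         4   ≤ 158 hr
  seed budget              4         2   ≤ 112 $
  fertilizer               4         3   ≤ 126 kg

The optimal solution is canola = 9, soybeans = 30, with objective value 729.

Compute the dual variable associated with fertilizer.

Binding: land and fertilizer. Non-binding: labor (20 unused), seed budget (16 unused).
Since labor, seed budget are not tight, their duals are 0.
The binding rows give the dual system: 3·y_land + 4·y_fertilizer = 21 and 3·y_land + 3·y_fertilizer = 18.
→ y_land = 3 and y_fertilizer = 3.
Shadow price of fertilizer = 3.

3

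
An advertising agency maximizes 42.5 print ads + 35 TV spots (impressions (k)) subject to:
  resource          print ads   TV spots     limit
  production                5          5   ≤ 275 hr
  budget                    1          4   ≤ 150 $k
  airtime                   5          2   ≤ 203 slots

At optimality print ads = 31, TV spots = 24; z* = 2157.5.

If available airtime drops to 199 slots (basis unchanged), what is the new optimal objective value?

2147.5

At the optimum: production uses 275 of 275 (binding); budget uses 127 of 150 (slack = 23); airtime uses 203 of 203 (binding).
Since budget is not tight, its dual is 0.
From A_Bᵀ y = c: 5·y_production + 5·y_airtime = 42.5; 5·y_production + 2·y_airtime = 35.
Solving: y_production = 6, y_airtime = 2.5.
Δz = y_airtime·Δb = 2.5 × (-4) = -10, so new z* = 2157.5 − 10 = 2147.5.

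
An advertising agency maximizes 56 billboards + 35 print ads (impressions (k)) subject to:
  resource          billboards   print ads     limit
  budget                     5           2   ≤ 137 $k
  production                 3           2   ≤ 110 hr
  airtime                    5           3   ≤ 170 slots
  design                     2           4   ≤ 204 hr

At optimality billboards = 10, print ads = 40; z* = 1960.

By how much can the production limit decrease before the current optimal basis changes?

Binding constraints: production, airtime. The basis is B = [[3,2],[5,3]] with det -1.
Per unit decrease in production, x* moves by d = (3, -5).
The basis stays optimal until budget becomes binding; allowable decrease = 1.4 hr.

1.4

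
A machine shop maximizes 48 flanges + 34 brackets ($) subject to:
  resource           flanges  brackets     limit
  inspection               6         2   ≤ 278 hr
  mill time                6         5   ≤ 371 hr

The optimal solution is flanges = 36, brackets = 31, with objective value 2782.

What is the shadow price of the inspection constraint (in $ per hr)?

At the optimum: inspection uses 278 of 278 (binding); mill time uses 371 of 371 (binding).
The binding rows give the dual system: 6·y_inspection + 6·y_mill time = 48 and 2·y_inspection + 5·y_mill time = 34.
Solving: y_inspection = 2, y_mill time = 6.
Shadow price of inspection = 2.

2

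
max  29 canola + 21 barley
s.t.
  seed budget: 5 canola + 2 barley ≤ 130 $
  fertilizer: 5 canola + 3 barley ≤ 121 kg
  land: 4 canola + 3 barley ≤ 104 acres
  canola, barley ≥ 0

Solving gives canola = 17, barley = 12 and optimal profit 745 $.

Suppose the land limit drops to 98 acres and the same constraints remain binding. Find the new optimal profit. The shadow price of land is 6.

709

Δb = -6, so new z* = 745 + (6)·(-6) = 745 − 36 = 709.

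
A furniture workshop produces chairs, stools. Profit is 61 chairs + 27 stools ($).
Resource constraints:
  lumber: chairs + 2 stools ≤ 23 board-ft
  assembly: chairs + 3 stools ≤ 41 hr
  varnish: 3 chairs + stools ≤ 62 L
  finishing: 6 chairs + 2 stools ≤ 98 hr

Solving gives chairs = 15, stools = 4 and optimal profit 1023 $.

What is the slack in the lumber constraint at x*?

0

lumber used = 1·15 + 2·4 = 23; slack = 23 − 23 = 0.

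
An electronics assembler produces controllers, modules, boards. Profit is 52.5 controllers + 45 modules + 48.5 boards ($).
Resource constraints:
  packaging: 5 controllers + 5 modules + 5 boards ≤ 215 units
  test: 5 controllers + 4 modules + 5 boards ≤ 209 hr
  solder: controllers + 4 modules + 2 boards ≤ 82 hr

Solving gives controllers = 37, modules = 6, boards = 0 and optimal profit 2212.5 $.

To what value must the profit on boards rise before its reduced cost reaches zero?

Binding: packaging and test. Non-binding: solder (21 unused).
Slack constraints have shadow price 0 (complementary slackness).
From A_Bᵀ y = c: 5·y_packaging + 5·y_test = 52.5; 5·y_packaging + 4·y_test = 45.
This yields shadow prices y_packaging = 3, y_test = 7.5.
boards enters the basis when its profit ≥ yᵀa₃ = 3·5 + 7.5·5 = 52.5.

52.5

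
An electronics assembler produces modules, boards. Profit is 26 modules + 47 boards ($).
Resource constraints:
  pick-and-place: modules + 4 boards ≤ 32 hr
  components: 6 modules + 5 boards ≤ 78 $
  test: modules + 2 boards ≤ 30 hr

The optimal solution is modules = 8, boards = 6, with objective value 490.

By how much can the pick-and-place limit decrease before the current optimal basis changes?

Binding constraints: pick-and-place, components. The basis is B = [[1,4],[6,5]] with det -19.
Per unit decrease in pick-and-place, x* moves by d = (0.2632, -0.3158).
The basis stays optimal until boards reaches 0; allowable decrease = 19 hr.

19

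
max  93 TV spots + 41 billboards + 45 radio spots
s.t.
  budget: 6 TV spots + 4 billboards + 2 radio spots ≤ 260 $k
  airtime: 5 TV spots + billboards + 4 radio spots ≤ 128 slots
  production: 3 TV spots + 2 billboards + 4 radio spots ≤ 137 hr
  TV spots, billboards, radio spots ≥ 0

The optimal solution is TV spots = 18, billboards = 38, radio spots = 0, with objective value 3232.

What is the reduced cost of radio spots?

Check each constraint at x*: budget 260/260 (tight); airtime 128/128 (tight); production 130/137 (slack 7).
By complementary slackness, y = 0 for the non-binding constraint.
Dual feasibility on the basic columns requires 6·y_budget + 5·y_airtime = 93, 4·y_budget + 1·y_airtime = 41.
Solving: y_budget = 8, y_airtime = 9.
Reduced cost of radio spots: c₃ − yᵀa₃ = 45 − (8·2 + 9·4) = 45 − 52 = -7.

-7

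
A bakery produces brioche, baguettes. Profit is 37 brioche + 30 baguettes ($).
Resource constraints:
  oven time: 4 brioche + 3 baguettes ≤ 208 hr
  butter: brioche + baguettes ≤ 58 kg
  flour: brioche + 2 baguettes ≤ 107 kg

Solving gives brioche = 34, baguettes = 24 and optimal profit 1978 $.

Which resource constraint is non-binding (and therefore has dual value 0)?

oven time: 208/208 (binding)
butter: 58/58 (binding)
flour: 82/107 (slack 25)
By complementary slackness, a constraint with positive slack has shadow price 0 → flour.

flour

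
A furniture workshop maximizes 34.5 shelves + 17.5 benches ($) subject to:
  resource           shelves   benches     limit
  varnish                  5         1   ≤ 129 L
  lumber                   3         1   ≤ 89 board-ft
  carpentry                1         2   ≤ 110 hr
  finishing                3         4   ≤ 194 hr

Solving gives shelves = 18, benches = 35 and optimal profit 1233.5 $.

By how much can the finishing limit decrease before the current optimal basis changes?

18

Binding constraints: lumber, finishing. The basis is B = [[3,1],[3,4]] with det 9.
Per unit decrease in finishing, x* moves by d = (0.1111, -0.3333).
The basis stays optimal until varnish becomes binding; allowable decrease = 18 hr.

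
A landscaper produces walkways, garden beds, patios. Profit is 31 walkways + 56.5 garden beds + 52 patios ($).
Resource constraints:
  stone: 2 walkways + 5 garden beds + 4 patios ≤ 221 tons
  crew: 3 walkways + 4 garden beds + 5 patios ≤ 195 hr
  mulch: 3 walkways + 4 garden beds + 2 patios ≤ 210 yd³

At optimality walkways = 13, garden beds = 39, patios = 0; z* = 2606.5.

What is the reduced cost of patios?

-4

At the optimum: stone uses 221 of 221 (binding); crew uses 195 of 195 (binding); mulch uses 195 of 210 (slack = 15).
Slack constraints have shadow price 0 (complementary slackness).
From A_Bᵀ y = c: 2·y_stone + 3·y_crew = 31; 5·y_stone + 4·y_crew = 56.5.
Solving: y_stone = 6.5, y_crew = 6.
Reduced cost of patios: c₃ − yᵀa₃ = 52 − (6.5·4 + 6·5) = 52 − 56 = -4.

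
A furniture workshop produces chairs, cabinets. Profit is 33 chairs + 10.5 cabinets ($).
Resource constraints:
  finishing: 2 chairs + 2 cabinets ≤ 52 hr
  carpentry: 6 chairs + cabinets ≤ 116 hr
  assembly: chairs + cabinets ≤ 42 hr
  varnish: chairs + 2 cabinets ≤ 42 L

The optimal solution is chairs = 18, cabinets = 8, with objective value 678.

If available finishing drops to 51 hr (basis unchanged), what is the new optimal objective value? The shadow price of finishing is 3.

Δb = -1, so new z* = 678 + (3)·(-1) = 678 − 3 = 675.

675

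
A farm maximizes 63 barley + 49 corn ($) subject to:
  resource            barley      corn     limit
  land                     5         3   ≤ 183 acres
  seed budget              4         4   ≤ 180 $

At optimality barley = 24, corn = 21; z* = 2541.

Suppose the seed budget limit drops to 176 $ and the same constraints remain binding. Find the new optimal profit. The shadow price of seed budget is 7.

2513

Δb = -4, so new z* = 2541 + (7)·(-4) = 2541 − 28 = 2513.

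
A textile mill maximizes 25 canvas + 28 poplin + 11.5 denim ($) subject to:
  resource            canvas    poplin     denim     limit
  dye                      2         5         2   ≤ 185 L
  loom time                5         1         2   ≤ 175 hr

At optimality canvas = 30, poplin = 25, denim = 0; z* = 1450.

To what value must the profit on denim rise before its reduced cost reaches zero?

16

At the optimum: dye uses 185 of 185 (binding); loom time uses 175 of 175 (binding).
From A_Bᵀ y = c: 2·y_dye + 5·y_loom time = 25; 5·y_dye + 1·y_loom time = 28.
Solving: y_dye = 5, y_loom time = 3.
denim enters the basis when its profit ≥ yᵀa₃ = 5·2 + 3·2 = 16.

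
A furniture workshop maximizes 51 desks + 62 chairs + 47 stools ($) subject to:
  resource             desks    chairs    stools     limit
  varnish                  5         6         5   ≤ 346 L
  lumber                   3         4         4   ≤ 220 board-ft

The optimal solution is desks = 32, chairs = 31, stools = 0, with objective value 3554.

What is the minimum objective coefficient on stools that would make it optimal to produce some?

Check each constraint at x*: varnish 346/346 (tight); lumber 220/220 (tight).
From A_Bᵀ y = c: 5·y_varnish + 3·y_lumber = 51; 6·y_varnish + 4·y_lumber = 62.
→ y_varnish = 9 and y_lumber = 2.
stools enters the basis when its profit ≥ yᵀa₃ = 9·5 + 2·4 = 53.

53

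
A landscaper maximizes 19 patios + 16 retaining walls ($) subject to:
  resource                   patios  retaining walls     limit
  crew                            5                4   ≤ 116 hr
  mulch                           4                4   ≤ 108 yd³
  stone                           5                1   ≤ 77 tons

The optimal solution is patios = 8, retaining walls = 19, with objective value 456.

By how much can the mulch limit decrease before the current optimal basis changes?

Binding constraints: crew, mulch. The basis is B = [[5,4],[4,4]] with det 4.
Per unit decrease in mulch, x* moves by d = (1, -1.25).
The basis stays optimal until stone becomes binding; allowable decrease = 4.8 yd³.

4.8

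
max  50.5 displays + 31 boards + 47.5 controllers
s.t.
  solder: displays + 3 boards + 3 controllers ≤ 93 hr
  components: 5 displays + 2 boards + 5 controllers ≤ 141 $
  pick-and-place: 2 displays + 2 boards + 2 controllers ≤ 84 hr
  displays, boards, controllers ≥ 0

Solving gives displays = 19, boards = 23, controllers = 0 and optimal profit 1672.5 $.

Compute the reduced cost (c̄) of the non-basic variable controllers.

Binding: components and pick-and-place. Non-binding: solder (5 unused).
Since solder is not tight, its dual is 0.
The binding rows give the dual system: 5·y_components + 2·y_pick-and-place = 50.5 and 2·y_components + 2·y_pick-and-place = 31.
Solving: y_components = 6.5, y_pick-and-place = 9.
Reduced cost of controllers: c₃ − yᵀa₃ = 47.5 − (6.5·5 + 9·2) = 47.5 − 50.5 = -3.

-3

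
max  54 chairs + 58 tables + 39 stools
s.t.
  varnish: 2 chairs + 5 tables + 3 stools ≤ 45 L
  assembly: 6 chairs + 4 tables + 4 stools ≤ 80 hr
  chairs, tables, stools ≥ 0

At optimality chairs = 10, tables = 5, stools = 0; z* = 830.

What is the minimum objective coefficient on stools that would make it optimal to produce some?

46

At the optimum: varnish uses 45 of 45 (binding); assembly uses 80 of 80 (binding).
From A_Bᵀ y = c: 2·y_varnish + 6·y_assembly = 54; 5·y_varnish + 4·y_assembly = 58.
This yields shadow prices y_varnish = 6, y_assembly = 7.
stools enters the basis when its profit ≥ yᵀa₃ = 6·3 + 7·4 = 46.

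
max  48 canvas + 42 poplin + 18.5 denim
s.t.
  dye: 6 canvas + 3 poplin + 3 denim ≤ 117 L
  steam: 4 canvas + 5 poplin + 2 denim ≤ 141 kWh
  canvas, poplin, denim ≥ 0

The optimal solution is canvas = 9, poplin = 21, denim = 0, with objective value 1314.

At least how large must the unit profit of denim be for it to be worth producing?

24

Check each constraint at x*: dye 117/117 (tight); steam 141/141 (tight).
Dual feasibility on the basic columns requires 6·y_dye + 4·y_steam = 48, 3·y_dye + 5·y_steam = 42.
Solving: y_dye = 4, y_steam = 6.
denim enters the basis when its profit ≥ yᵀa₃ = 4·3 + 6·2 = 24.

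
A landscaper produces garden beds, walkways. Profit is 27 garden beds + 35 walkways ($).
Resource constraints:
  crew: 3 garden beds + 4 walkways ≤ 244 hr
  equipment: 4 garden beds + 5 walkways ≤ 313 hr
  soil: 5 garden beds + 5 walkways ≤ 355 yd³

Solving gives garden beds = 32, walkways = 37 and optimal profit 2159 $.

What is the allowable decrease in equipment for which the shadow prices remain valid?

Binding constraints: crew, equipment. The basis is B = [[3,4],[4,5]] with det -1.
Per unit decrease in equipment, x* moves by d = (-4, 3).
The basis stays optimal until garden beds reaches 0; allowable decrease = 8 hr.

8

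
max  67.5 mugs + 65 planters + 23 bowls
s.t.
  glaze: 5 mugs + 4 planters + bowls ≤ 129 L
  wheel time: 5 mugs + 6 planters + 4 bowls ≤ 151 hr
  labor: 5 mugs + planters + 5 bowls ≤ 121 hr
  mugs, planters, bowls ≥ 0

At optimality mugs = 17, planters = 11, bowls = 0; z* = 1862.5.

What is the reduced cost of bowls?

-7

Check each constraint at x*: glaze 129/129 (tight); wheel time 151/151 (tight); labor 96/121 (slack 25).
Slack constraints have shadow price 0 (complementary slackness).
From A_Bᵀ y = c: 5·y_glaze + 5·y_wheel time = 67.5; 4·y_glaze + 6·y_wheel time = 65.
→ y_glaze = 8 and y_wheel time = 5.5.
Reduced cost of bowls: c₃ − yᵀa₃ = 23 − (8·1 + 5.5·4) = 23 − 30 = -7.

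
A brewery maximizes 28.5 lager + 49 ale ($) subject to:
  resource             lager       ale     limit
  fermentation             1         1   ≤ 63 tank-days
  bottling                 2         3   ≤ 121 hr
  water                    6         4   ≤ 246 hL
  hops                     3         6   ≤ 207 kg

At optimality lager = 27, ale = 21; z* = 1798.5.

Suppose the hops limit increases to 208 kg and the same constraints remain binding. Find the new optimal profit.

1806

At the optimum: fermentation uses 48 of 63 (slack = 15); bottling uses 117 of 121 (slack = 4); water uses 246 of 246 (binding); hops uses 207 of 207 (binding).
By complementary slackness, y = 0 for the non-binding constraints.
From A_Bᵀ y = c: 6·y_water + 3·y_hops = 28.5; 4·y_water + 6·y_hops = 49.
→ y_water = 1 and y_hops = 7.5.
Δz = y_hops·Δb = 7.5 × (1) = 7.5, so new z* = 1798.5 + 7.5 = 1806.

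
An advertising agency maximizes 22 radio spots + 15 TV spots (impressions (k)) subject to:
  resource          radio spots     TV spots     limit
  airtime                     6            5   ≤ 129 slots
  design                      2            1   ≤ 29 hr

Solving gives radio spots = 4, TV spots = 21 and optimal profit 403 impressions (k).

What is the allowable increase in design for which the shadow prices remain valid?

Binding constraints: airtime, design. The basis is B = [[6,5],[2,1]] with det -4.
Per unit increase in design, x* moves by d = (1.25, -1.5).
The basis stays optimal until TV spots reaches 0; allowable increase = 14 hr.

14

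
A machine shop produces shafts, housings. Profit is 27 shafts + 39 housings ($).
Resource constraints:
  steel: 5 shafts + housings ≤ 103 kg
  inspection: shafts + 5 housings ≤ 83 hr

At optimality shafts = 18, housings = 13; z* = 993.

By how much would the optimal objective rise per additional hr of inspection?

At the optimum: steel uses 103 of 103 (binding); inspection uses 83 of 83 (binding).
From A_Bᵀ y = c: 5·y_steel + 1·y_inspection = 27; 1·y_steel + 5·y_inspection = 39.
Solving: y_steel = 4, y_inspection = 7.
Shadow price of inspection = 7.

7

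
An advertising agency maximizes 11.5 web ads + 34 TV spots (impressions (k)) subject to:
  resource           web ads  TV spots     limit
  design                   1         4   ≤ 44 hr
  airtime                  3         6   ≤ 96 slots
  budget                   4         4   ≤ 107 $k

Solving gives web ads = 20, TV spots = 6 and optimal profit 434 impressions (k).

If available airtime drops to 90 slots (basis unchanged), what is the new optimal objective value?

422

Check each constraint at x*: design 44/44 (tight); airtime 96/96 (tight); budget 104/107 (slack 3).
Since budget is not tight, its dual is 0.
Dual feasibility on the basic columns requires 1·y_design + 3·y_airtime = 11.5, 4·y_design + 6·y_airtime = 34.
This yields shadow prices y_design = 5.5, y_airtime = 2.
Δz = y_airtime·Δb = 2 × (-6) = -12, so new z* = 434 − 12 = 422.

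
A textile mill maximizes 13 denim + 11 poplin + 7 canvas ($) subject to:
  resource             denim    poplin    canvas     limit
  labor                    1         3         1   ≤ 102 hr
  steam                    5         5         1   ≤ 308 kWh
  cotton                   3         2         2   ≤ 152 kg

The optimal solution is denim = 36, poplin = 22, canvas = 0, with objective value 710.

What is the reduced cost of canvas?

Check each constraint at x*: labor 102/102 (tight); steam 290/308 (slack 18); cotton 152/152 (tight).
Slack constraints have shadow price 0 (complementary slackness).
From A_Bᵀ y = c: 1·y_labor + 3·y_cotton = 13; 3·y_labor + 2·y_cotton = 11.
This yields shadow prices y_labor = 1, y_cotton = 4.
Reduced cost of canvas: c₃ − yᵀa₃ = 7 − (1·1 + 4·2) = 7 − 9 = -2.

-2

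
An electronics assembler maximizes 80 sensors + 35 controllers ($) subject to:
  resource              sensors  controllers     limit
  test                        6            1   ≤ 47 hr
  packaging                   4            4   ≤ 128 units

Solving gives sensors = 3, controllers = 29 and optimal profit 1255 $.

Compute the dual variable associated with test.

Check each constraint at x*: test 47/47 (tight); packaging 128/128 (tight).
The binding rows give the dual system: 6·y_test + 4·y_packaging = 80 and 1·y_test + 4·y_packaging = 35.
This yields shadow prices y_test = 9, y_packaging = 6.5.
Shadow price of test = 9.

9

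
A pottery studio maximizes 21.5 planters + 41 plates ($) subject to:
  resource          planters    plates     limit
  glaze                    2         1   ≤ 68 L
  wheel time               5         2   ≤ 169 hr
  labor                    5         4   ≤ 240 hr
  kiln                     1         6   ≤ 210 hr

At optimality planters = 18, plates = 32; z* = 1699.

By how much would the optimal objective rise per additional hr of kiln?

At the optimum: glaze uses 68 of 68 (binding); wheel time uses 154 of 169 (slack = 15); labor uses 218 of 240 (slack = 22); kiln uses 210 of 210 (binding).
By complementary slackness, y = 0 for the non-binding constraints.
The binding rows give the dual system: 2·y_glaze + 1·y_kiln = 21.5 and 1·y_glaze + 6·y_kiln = 41.
Solving: y_glaze = 8, y_kiln = 5.5.
Shadow price of kiln = 5.5.

5.5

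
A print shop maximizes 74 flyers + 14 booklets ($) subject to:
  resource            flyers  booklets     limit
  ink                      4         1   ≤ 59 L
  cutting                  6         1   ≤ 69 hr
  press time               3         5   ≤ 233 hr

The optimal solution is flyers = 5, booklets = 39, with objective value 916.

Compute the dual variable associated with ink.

At the optimum: ink uses 59 of 59 (binding); cutting uses 69 of 69 (binding); press time uses 210 of 233 (slack = 23).
Since press time is not tight, its dual is 0.
From A_Bᵀ y = c: 4·y_ink + 6·y_cutting = 74; 1·y_ink + 1·y_cutting = 14.
Solving: y_ink = 5, y_cutting = 9.
Shadow price of ink = 5.

5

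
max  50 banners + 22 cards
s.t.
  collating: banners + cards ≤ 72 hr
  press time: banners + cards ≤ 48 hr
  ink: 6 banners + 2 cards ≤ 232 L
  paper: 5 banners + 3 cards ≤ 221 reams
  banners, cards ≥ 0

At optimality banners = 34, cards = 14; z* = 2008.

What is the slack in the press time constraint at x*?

press time used = 1·34 + 1·14 = 48; slack = 48 − 48 = 0.

0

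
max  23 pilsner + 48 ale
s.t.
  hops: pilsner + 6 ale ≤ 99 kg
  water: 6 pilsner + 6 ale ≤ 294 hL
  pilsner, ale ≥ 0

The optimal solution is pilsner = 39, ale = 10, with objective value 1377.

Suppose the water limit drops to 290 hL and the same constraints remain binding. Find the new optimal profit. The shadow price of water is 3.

1365

Δb = -4, so new z* = 1377 + (3)·(-4) = 1377 − 12 = 1365.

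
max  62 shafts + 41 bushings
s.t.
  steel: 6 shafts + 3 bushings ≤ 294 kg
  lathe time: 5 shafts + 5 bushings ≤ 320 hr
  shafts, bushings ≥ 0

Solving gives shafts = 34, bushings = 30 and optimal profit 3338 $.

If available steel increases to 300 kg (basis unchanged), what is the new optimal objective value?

3380

Check each constraint at x*: steel 294/294 (tight); lathe time 320/320 (tight).
Dual feasibility on the basic columns requires 6·y_steel + 5·y_lathe time = 62, 3·y_steel + 5·y_lathe time = 41.
This yields shadow prices y_steel = 7, y_lathe time = 4.
Δz = y_steel·Δb = 7 × (6) = 42, so new z* = 3338 + 42 = 3380.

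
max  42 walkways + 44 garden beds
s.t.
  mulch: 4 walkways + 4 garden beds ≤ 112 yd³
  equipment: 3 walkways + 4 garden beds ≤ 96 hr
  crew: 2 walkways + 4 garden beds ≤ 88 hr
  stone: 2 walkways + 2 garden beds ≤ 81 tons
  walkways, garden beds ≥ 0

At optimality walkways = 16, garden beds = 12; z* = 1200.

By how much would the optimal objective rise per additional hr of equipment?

2

Check each constraint at x*: mulch 112/112 (tight); equipment 96/96 (tight); crew 80/88 (slack 8); stone 56/81 (slack 25).
By complementary slackness, y = 0 for the non-binding constraints.
From A_Bᵀ y = c: 4·y_mulch + 3·y_equipment = 42; 4·y_mulch + 4·y_equipment = 44.
This yields shadow prices y_mulch = 9, y_equipment = 2.
Shadow price of equipment = 2.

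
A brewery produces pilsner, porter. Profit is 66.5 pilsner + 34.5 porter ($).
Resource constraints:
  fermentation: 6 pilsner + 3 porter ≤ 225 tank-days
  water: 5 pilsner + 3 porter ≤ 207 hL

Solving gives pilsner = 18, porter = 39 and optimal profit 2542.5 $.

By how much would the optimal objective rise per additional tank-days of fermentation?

Both fermentation and water are binding at x*.
Dual feasibility on the basic columns requires 6·y_fermentation + 5·y_water = 66.5, 3·y_fermentation + 3·y_water = 34.5.
Solving: y_fermentation = 9, y_water = 2.5.
Shadow price of fermentation = 9.

9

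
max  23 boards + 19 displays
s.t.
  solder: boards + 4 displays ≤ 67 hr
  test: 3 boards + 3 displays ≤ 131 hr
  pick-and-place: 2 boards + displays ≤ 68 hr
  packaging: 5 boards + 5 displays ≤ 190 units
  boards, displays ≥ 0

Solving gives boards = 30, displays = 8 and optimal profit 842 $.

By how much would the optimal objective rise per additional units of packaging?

3

At the optimum: solder uses 62 of 67 (slack = 5); test uses 114 of 131 (slack = 17); pick-and-place uses 68 of 68 (binding); packaging uses 190 of 190 (binding).
Slack constraints have shadow price 0 (complementary slackness).
The binding rows give the dual system: 2·y_pick-and-place + 5·y_packaging = 23 and 1·y_pick-and-place + 5·y_packaging = 19.
This yields shadow prices y_pick-and-place = 4, y_packaging = 3.
Shadow price of packaging = 3.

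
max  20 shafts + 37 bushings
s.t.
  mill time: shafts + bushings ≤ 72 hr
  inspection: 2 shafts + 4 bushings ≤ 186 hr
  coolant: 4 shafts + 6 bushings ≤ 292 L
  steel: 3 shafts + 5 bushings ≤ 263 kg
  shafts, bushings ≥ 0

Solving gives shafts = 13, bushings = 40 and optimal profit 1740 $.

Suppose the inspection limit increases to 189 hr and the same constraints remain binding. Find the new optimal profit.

Binding: inspection and coolant. Non-binding: mill time (19 unused), steel (24 unused).
Since mill time, steel are not tight, their duals are 0.
The binding rows give the dual system: 2·y_inspection + 4·y_coolant = 20 and 4·y_inspection + 6·y_coolant = 37.
→ y_inspection = 7 and y_coolant = 1.5.
Δz = y_inspection·Δb = 7 × (3) = 21, so new z* = 1740 + 21 = 1761.

1761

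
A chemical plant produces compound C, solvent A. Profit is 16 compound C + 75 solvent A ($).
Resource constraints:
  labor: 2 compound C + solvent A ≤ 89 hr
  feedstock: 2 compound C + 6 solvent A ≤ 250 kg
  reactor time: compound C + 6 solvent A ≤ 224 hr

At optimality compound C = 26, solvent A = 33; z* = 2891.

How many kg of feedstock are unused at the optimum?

feedstock used = 2·26 + 6·33 = 250; slack = 250 − 250 = 0.

0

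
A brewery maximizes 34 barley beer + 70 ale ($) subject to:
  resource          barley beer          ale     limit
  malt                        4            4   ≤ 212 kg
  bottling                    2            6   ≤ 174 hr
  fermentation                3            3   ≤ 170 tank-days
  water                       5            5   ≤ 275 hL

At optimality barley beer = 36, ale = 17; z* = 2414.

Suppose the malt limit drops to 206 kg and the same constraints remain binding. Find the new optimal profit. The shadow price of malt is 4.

Δb = -6, so new z* = 2414 + (4)·(-6) = 2414 − 24 = 2390.

2390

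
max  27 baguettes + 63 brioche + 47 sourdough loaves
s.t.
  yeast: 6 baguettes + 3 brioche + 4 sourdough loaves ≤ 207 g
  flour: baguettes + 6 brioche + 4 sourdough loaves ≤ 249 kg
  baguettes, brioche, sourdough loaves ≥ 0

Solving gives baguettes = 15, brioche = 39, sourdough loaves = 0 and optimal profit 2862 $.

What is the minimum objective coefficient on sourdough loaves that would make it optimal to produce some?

Both yeast and flour are binding at x*.
From A_Bᵀ y = c: 6·y_yeast + 1·y_flour = 27; 3·y_yeast + 6·y_flour = 63.
→ y_yeast = 3 and y_flour = 9.
sourdough loaves enters the basis when its profit ≥ yᵀa₃ = 3·4 + 9·4 = 48.

48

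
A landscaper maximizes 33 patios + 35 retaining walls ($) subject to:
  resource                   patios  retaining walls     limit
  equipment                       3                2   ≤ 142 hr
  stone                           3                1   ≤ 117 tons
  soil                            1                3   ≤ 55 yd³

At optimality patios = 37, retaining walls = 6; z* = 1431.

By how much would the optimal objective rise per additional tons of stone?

Check each constraint at x*: equipment 123/142 (slack 19); stone 117/117 (tight); soil 55/55 (tight).
By complementary slackness, y = 0 for the non-binding constraint.
The binding rows give the dual system: 3·y_stone + 1·y_soil = 33 and 1·y_stone + 3·y_soil = 35.
→ y_stone = 8 and y_soil = 9.
Shadow price of stone = 8.

8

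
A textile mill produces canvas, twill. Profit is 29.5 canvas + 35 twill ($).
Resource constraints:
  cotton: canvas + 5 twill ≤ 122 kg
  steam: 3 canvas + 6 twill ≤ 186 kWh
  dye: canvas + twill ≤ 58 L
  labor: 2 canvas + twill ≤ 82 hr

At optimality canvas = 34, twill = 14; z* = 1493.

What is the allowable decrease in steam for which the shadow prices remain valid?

Binding constraints: steam, labor. The basis is B = [[3,6],[2,1]] with det -9.
Per unit decrease in steam, x* moves by d = (0.1111, -0.2222).
The basis stays optimal until twill reaches 0; allowable decrease = 63 kWh.

63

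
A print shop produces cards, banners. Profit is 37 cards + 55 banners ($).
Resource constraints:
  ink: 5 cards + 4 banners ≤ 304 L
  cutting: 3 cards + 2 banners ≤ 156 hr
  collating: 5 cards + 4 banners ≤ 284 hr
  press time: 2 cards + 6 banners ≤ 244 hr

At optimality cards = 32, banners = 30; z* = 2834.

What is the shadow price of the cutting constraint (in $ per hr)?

8

Binding: cutting and press time. Non-binding: ink (24 unused), collating (4 unused).
By complementary slackness, y = 0 for the non-binding constraints.
Dual feasibility on the basic columns requires 3·y_cutting + 2·y_press time = 37, 2·y_cutting + 6·y_press time = 55.
This yields shadow prices y_cutting = 8, y_press time = 6.5.
Shadow price of cutting = 8.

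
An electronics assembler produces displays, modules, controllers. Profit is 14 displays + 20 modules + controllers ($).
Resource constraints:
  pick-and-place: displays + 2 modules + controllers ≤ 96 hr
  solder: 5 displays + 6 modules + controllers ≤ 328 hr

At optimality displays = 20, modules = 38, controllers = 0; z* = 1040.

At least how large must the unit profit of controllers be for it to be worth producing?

At the optimum: pick-and-place uses 96 of 96 (binding); solder uses 328 of 328 (binding).
Dual feasibility on the basic columns requires 1·y_pick-and-place + 5·y_solder = 14, 2·y_pick-and-place + 6·y_solder = 20.
Solving: y_pick-and-place = 4, y_solder = 2.
controllers enters the basis when its profit ≥ yᵀa₃ = 4·1 + 2·1 = 6.

6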